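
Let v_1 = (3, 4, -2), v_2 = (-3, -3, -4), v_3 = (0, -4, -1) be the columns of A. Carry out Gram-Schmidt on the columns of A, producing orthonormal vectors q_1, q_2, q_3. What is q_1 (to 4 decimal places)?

v_1 = (3, 4, -2); ‖v_1‖ = 5.3852, so q_1 = (0.5571, 0.7428, -0.3714).

q_1 = (0.5571, 0.7428, -0.3714)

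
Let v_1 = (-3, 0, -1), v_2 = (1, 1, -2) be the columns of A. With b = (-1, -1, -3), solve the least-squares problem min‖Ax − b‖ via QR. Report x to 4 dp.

x = (0.6780, 0.7797)

v_1 = (-3, 0, -1); ‖v_1‖ = 3.1623, so e_1 = (-0.9487, 0.0000, -0.3162).
e_1·v_2 = (-0.9487)·1 + 0.0000·1 + (-0.3162)·(-2) = -0.3162.
u_2 = v_2 + 0.3162·e_1 = (0.7000, 1.0000, -2.1000).
‖u_2‖ = 2.4290, so e_2 = (0.2882, 0.4117, -0.8646).
Qᵀb = (1.8974, 1.8938).
Back-substitute: x_2 = 1.8938/2.4290 = 0.7797.
x_1 = (1.8974 + 0.3162·0.7797)/3.1623 = 0.6780.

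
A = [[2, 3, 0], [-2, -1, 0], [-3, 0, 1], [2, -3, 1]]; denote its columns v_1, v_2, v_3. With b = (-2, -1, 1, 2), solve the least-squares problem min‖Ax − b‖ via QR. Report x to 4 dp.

x = (0.0354, -0.4495, 0.8434)

v_1 = (2, -2, -3, 2); ‖v_1‖ = 4.5826, so q_1 = (0.4364, -0.4364, -0.6547, 0.4364).
q_1·v_2 = 0.4364·3 + (-0.4364)·(-1) + (-0.6547)·0 + 0.4364·(-3) = 0.4364.
u_2 = v_2 − 0.4364·q_1 = (2.8095, -0.8095, 0.2857, -3.1905).
‖u_2‖ = 4.3370, so q_2 = (0.6478, -0.1867, 0.0659, -0.7356).
q_1·v_3 = 0.4364·0 + (-0.4364)·0 + (-0.6547)·1 + 0.4364·1 = -0.2182; q_2·v_3 = 0.6478·0 + (-0.1867)·0 + 0.0659·1 + (-0.7356)·1 = -0.6698.
u_3 = v_3 + 0.2182·q_1 + 0.6698·q_2 = (0.5291, -0.2203, 0.9013, 0.6025).
‖u_3‖ = 1.2263, so q_3 = (0.4315, -0.1796, 0.7350, 0.4913).
Qᵀb = (-0.2182, -2.5144, 1.0343).
Back-substitute: x_3 = 1.0343/1.2263 = 0.8434.
x_2 = (-2.5144 + 0.6698·0.8434)/4.3370 = -0.4495.
x_1 = (-0.2182 − 0.4364·(-0.4495) + 0.2182·0.8434)/4.5826 = 0.0354.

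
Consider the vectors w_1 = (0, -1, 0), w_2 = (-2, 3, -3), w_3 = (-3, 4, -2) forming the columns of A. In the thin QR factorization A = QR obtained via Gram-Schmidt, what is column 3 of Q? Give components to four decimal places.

w_1 = (0, -1, 0); ‖w_1‖ = 1.0000, so q_1 = (0.0000, -1.0000, 0.0000).
q_1·w_2 = 0.0000·(-2) + (-1.0000)·3 + 0.0000·(-3) = -3.0000.
u_2 = w_2 + 3.0000·q_1 = (-2.0000, 0.0000, -3.0000).
‖u_2‖ = 3.6056, so q_2 = (-0.5547, 0.0000, -0.8321).
q_1·w_3 = 0.0000·(-3) + (-1.0000)·4 + 0.0000·(-2) = -4.0000; q_2·w_3 = (-0.5547)·(-3) + 0.0000·4 + (-0.8321)·(-2) = 3.3282.
u_3 = w_3 + 4.0000·q_1 − 3.3282·q_2 = (-1.1538, 0.0000, 0.7692).
‖u_3‖ = 1.3868, so q_3 = (-0.8321, 0.0000, 0.5547).

q_3 = (-0.8321, 0.0000, 0.5547)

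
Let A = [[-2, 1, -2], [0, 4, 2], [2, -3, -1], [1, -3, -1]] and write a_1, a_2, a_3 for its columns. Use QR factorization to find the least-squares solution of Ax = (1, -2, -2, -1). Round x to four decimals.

e_1 = a_1/‖a_1‖ = (-2, 0, 2, 1)/3.0000 = (-0.6667, 0.0000, 0.6667, 0.3333).
r_{12} = e_1·a_2 = -3.6667.
u_2 = a_2 + 3.6667·e_1 = (-1.4444, 4.0000, -0.5556, -1.7778).
‖u_2‖ = 4.6428, so e_2 = (-0.3111, 0.8615, -0.1197, -0.3829).
r_{13} = e_1·a_3 = 0.3333; r_{23} = e_2·a_3 = 2.8479.
u_3 = a_3 − 0.3333·e_1 − 2.8479·e_2 = (-0.8918, -0.4536, -0.8814, -0.0206).
‖u_3‖ = 1.3335, so e_3 = (-0.6687, -0.3402, -0.6610, -0.0155).
Qᵀb = (-2.3333, -1.4120, 1.3490).
Back-substitute: x_3 = 1.3490/1.3335 = 1.0116.
x_2 = (-1.4120 − 2.8479·1.0116)/4.6428 = -0.9246.
x_1 = (-2.3333 + 3.6667·(-0.9246) − 0.3333·1.0116)/3.0000 = -2.0203.

x = (-2.0203, -0.9246, 1.0116)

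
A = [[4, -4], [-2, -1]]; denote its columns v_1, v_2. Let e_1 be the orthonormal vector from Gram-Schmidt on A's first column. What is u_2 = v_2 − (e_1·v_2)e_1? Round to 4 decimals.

u_2 = (-1.2000, -2.4000)

e_1 = v_1/‖v_1‖ = (4, -2)/4.4721 = (0.8944, -0.4472).
r_{12} = e_1·v_2 = -3.1305.
u_2 = v_2 + 3.1305·e_1 = (-1.2000, -2.4000).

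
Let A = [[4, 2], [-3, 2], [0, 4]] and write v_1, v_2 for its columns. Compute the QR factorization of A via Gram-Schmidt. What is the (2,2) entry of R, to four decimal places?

r_{22} = 4.8826

v_1 = (4, -3, 0); ‖v_1‖ = 5.0000, so q_1 = (0.8000, -0.6000, 0.0000).
q_1·v_2 = 0.8000·2 + (-0.6000)·2 + 0.0000·4 = 0.4000.
u_2 = v_2 − 0.4000·q_1 = (1.6800, 2.2400, 4.0000).
r_{22} = ‖u_2‖ = 4.8826.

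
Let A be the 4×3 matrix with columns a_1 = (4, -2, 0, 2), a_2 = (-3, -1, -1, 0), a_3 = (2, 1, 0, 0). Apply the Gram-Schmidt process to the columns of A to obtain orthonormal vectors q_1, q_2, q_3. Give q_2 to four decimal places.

q_2 = (-0.5101, -0.7013, -0.3825, 0.3188)

a_1 = (4, -2, 0, 2); ‖a_1‖ = 4.8990, so q_1 = (0.8165, -0.4082, 0.0000, 0.4082).
q_1·a_2 = 0.8165·(-3) + (-0.4082)·(-1) + 0.0000·(-1) + 0.4082·0 = -2.0412.
u_2 = a_2 + 2.0412·q_1 = (-1.3333, -1.8333, -1.0000, 0.8333).
‖u_2‖ = 2.6141, so q_2 = (-0.5101, -0.7013, -0.3825, 0.3188).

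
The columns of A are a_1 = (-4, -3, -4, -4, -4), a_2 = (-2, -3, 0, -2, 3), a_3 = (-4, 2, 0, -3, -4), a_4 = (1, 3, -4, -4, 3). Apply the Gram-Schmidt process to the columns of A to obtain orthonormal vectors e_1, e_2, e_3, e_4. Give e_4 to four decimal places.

e_4 = (0.2428, 0.5295, -0.5438, -0.4725, 0.3764)

e_1 = a_1/‖a_1‖ = (-4, -3, -4, -4, -4)/8.5440 = (-0.4682, -0.3511, -0.4682, -0.4682, -0.4682).
r_{12} = e_1·a_2 = 1.5215.
u_2 = a_2 − 1.5215·e_1 = (-1.2877, -2.4658, 0.7123, -1.2877, 3.7123).
‖u_2‖ = 4.8667, so e_2 = (-0.2646, -0.5067, 0.1464, -0.2646, 0.7628).
r_{13} = e_1·a_3 = 4.4476; r_{23} = e_2·a_3 = -2.2124.
u_3 = a_3 − 4.4476·e_1 + 2.2124·e_2 = (-2.5032, 2.4407, 2.4060, -1.5032, -0.2302).
‖u_3‖ = 4.5083, so e_3 = (-0.5552, 0.5414, 0.5337, -0.3334, -0.0511).
r_{14} = e_1·a_4 = 0.8193; r_{24} = e_2·a_4 = 0.9767; r_{34} = e_3·a_4 = 0.1147.
u_4 = a_4 − 0.8193·e_1 − 0.9767·e_2 − 0.1147·e_3 = (1.7057, 3.7204, -3.8206, -3.3198, 2.6444).
‖u_4‖ = 7.0258, so e_4 = (0.2428, 0.5295, -0.5438, -0.4725, 0.3764).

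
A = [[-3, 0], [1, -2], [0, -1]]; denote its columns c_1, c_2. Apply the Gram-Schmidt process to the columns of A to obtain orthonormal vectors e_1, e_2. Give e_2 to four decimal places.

e_2 = (-0.2798, -0.8393, -0.4663)

c_1 = (-3, 1, 0); ‖c_1‖ = 3.1623, so e_1 = (-0.9487, 0.3162, 0.0000).
e_1·c_2 = (-0.9487)·0 + 0.3162·(-2) + 0.0000·(-1) = -0.6325.
u_2 = c_2 + 0.6325·e_1 = (-0.6000, -1.8000, -1.0000).
‖u_2‖ = 2.1448, so e_2 = (-0.2798, -0.8393, -0.4663).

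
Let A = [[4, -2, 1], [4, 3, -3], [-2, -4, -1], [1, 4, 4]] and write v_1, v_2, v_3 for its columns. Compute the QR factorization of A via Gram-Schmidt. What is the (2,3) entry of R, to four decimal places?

r_{23} = 1.5986

v_1 = (4, 4, -2, 1); ‖v_1‖ = 6.0828, so e_1 = (0.6576, 0.6576, -0.3288, 0.1644).
e_1·v_2 = 0.6576·(-2) + 0.6576·3 + (-0.3288)·(-4) + 0.1644·4 = 2.6304.
u_2 = v_2 − 2.6304·e_1 = (-3.7297, 1.2703, -3.1351, 3.5676).
‖u_2‖ = 6.1710, so e_2 = (-0.6044, 0.2058, -0.5080, 0.5781).
r_{23} = e_2·v_3 = 1.5986.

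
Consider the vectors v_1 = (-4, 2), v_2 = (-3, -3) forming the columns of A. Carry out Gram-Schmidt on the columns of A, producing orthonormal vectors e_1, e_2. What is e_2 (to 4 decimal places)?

v_1 = (-4, 2); ‖v_1‖ = 4.4721, so e_1 = (-0.8944, 0.4472).
e_1·v_2 = (-0.8944)·(-3) + 0.4472·(-3) = 1.3416.
u_2 = v_2 − 1.3416·e_1 = (-1.8000, -3.6000).
‖u_2‖ = 4.0249, so e_2 = (-0.4472, -0.8944).

e_2 = (-0.4472, -0.8944)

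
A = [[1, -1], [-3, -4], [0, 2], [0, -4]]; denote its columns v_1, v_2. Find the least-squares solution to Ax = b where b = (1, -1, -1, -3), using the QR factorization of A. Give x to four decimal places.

v_1 = (1, -3, 0, 0); ‖v_1‖ = 3.1623, so q_1 = (0.3162, -0.9487, 0.0000, 0.0000).
q_1·v_2 = 0.3162·(-1) + (-0.9487)·(-4) + 0.0000·2 + 0.0000·(-4) = 3.4785.
u_2 = v_2 − 3.4785·q_1 = (-2.1000, -0.7000, 2.0000, -4.0000).
‖u_2‖ = 4.9900, so q_2 = (-0.4208, -0.1403, 0.4008, -0.8016).
Qᵀb = (1.2649, 1.7235).
Back-substitute: x_2 = 1.7235/4.9900 = 0.3454.
x_1 = (1.2649 − 3.4785·0.3454)/3.1623 = 0.0201.

x = (0.0201, 0.3454)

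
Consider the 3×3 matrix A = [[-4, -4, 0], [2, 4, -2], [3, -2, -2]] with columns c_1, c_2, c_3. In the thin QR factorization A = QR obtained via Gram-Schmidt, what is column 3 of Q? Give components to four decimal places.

q_1 = c_1/‖c_1‖ = (-4, 2, 3)/5.3852 = (-0.7428, 0.3714, 0.5571).
r_{12} = q_1·c_2 = 3.3425.
u_2 = c_2 − 3.3425·q_1 = (-1.5172, 2.7586, -3.8621).
‖u_2‖ = 4.9827, so q_2 = (-0.3045, 0.5536, -0.7751).
r_{13} = q_1·c_3 = -1.8570; r_{23} = q_2·c_3 = 0.4429.
u_3 = c_3 + 1.8570·q_1 − 0.4429·q_2 = (-1.2444, -1.5556, -0.6222).
‖u_3‖ = 2.0870, so q_3 = (-0.5963, -0.7454, -0.2981).

q_3 = (-0.5963, -0.7454, -0.2981)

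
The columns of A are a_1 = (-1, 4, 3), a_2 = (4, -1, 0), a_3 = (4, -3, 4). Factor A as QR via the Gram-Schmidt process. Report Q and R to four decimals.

a_1 = (-1, 4, 3); ‖a_1‖ = 5.0990, so e_1 = (-0.1961, 0.7845, 0.5883).
e_1·a_2 = (-0.1961)·4 + 0.7845·(-1) + 0.5883·0 = -1.5689.
u_2 = a_2 + 1.5689·e_1 = (3.6923, 0.2308, 0.9231).
‖u_2‖ = 3.8129, so e_2 = (0.9684, 0.0605, 0.2421).
e_1·a_3 = (-0.1961)·4 + 0.7845·(-3) + 0.5883·4 = -0.7845; e_2·a_3 = 0.9684·4 + 0.0605·(-3) + 0.2421·4 = 4.6603.
u_3 = a_3 + 0.7845·e_1 − 4.6603·e_2 = (-0.6667, -2.6667, 3.3333).
‖u_3‖ = 4.3205, so e_3 = (-0.1543, -0.6172, 0.7715).

Q = [[-0.1961, 0.9684, -0.1543], [0.7845, 0.0605, -0.6172], [0.5883, 0.2421, 0.7715]], R = [[5.0990, -1.5689, -0.7845], [0.0000, 3.8129, 4.6603], [0.0000, 0.0000, 4.3205]]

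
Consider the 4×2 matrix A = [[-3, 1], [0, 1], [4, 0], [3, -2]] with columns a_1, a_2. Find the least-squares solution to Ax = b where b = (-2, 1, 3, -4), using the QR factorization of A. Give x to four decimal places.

e_1 = a_1/‖a_1‖ = (-3, 0, 4, 3)/5.8310 = (-0.5145, 0.0000, 0.6860, 0.5145).
r_{12} = e_1·a_2 = -1.5435.
u_2 = a_2 + 1.5435·e_1 = (0.2059, 1.0000, 1.0588, -1.2059).
‖u_2‖ = 1.9020, so e_2 = (0.1082, 0.5258, 0.5567, -0.6340).
Qᵀb = (1.0290, 4.5153).
Back-substitute: x_2 = 4.5153/1.9020 = 2.3740.
x_1 = (1.0290 + 1.5435·2.3740)/5.8310 = 0.8049.

x = (0.8049, 2.3740)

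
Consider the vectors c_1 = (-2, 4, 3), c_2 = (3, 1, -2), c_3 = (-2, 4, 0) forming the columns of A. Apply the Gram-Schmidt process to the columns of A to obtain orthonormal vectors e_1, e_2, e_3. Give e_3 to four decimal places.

e_3 = (-0.5948, 0.2704, -0.7570)

c_1 = (-2, 4, 3); ‖c_1‖ = 5.3852, so e_1 = (-0.3714, 0.7428, 0.5571).
e_1·c_2 = (-0.3714)·3 + 0.7428·1 + 0.5571·(-2) = -1.4856.
u_2 = c_2 + 1.4856·e_1 = (2.4483, 2.1034, -1.1724).
‖u_2‖ = 3.4341, so e_2 = (0.7129, 0.6125, -0.3414).
e_1·c_3 = (-0.3714)·(-2) + 0.7428·4 + 0.5571·0 = 3.7139; e_2·c_3 = 0.7129·(-2) + 0.6125·4 + (-0.3414)·0 = 1.0242.
u_3 = c_3 − 3.7139·e_1 − 1.0242·e_2 = (-1.3509, 0.6140, -1.7193).
‖u_3‖ = 2.2711, so e_3 = (-0.5948, 0.2704, -0.7570).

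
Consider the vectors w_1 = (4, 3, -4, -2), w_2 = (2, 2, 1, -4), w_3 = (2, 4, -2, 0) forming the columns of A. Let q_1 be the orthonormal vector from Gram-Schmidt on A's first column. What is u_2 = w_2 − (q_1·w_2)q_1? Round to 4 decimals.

u_2 = (0.4000, 0.8000, 2.6000, -3.2000)

q_1 = w_1/‖w_1‖ = (4, 3, -4, -2)/6.7082 = (0.5963, 0.4472, -0.5963, -0.2981).
r_{12} = q_1·w_2 = 2.6833.
u_2 = w_2 − 2.6833·q_1 = (0.4000, 0.8000, 2.6000, -3.2000).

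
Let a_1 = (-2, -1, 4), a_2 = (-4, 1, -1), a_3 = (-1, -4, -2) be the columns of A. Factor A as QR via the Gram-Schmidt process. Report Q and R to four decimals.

Q = [[-0.4364, -0.8861, -0.1562], [-0.2182, 0.2726, -0.9370], [0.8729, -0.3749, -0.3123]], R = [[4.5826, 0.6547, -0.4364], [0.0000, 4.1918, 0.5453], [0.0000, 0.0000, 4.5290]]

e_1 = a_1/‖a_1‖ = (-2, -1, 4)/4.5826 = (-0.4364, -0.2182, 0.8729).
r_{12} = e_1·a_2 = 0.6547.
u_2 = a_2 − 0.6547·e_1 = (-3.7143, 1.1429, -1.5714).
‖u_2‖ = 4.1918, so e_2 = (-0.8861, 0.2726, -0.3749).
r_{13} = e_1·a_3 = -0.4364; r_{23} = e_2·a_3 = 0.5453.
u_3 = a_3 + 0.4364·e_1 − 0.5453·e_2 = (-0.7073, -4.2439, -1.4146).
‖u_3‖ = 4.5290, so e_3 = (-0.1562, -0.9370, -0.3123).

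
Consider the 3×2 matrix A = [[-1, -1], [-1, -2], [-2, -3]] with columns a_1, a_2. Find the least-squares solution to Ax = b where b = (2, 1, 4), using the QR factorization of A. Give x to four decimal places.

x = (-3.3333, 1.0000)

a_1 = (-1, -1, -2); ‖a_1‖ = 2.4495, so e_1 = (-0.4082, -0.4082, -0.8165).
e_1·a_2 = (-0.4082)·(-1) + (-0.4082)·(-2) + (-0.8165)·(-3) = 3.6742.
u_2 = a_2 − 3.6742·e_1 = (0.5000, -0.5000, 0.0000).
‖u_2‖ = 0.7071, so e_2 = (0.7071, -0.7071, 0.0000).
Qᵀb = (-4.4907, 0.7071).
Back-substitute: x_2 = 0.7071/0.7071 = 1.0000.
x_1 = (-4.4907 − 3.6742·1.0000)/2.4495 = -3.3333.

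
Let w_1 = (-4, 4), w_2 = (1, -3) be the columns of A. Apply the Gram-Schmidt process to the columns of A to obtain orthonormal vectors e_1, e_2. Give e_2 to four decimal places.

e_2 = (-0.7071, -0.7071)

w_1 = (-4, 4); ‖w_1‖ = 5.6569, so e_1 = (-0.7071, 0.7071).
e_1·w_2 = (-0.7071)·1 + 0.7071·(-3) = -2.8284.
u_2 = w_2 + 2.8284·e_1 = (-1.0000, -1.0000).
‖u_2‖ = 1.4142, so e_2 = (-0.7071, -0.7071).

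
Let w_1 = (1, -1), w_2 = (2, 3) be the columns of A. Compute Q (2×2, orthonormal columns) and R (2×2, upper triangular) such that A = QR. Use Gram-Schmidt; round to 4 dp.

w_1 = (1, -1); ‖w_1‖ = 1.4142, so e_1 = (0.7071, -0.7071).
e_1·w_2 = 0.7071·2 + (-0.7071)·3 = -0.7071.
u_2 = w_2 + 0.7071·e_1 = (2.5000, 2.5000).
‖u_2‖ = 3.5355, so e_2 = (0.7071, 0.7071).

Q = [[0.7071, 0.7071], [-0.7071, 0.7071]], R = [[1.4142, -0.7071], [0.0000, 3.5355]]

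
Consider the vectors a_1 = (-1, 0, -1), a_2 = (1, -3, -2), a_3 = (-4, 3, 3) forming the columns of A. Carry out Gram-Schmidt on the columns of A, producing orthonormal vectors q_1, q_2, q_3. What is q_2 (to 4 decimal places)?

a_1 = (-1, 0, -1); ‖a_1‖ = 1.4142, so q_1 = (-0.7071, 0.0000, -0.7071).
q_1·a_2 = (-0.7071)·1 + 0.0000·(-3) + (-0.7071)·(-2) = 0.7071.
u_2 = a_2 − 0.7071·q_1 = (1.5000, -3.0000, -1.5000).
‖u_2‖ = 3.6742, so q_2 = (0.4082, -0.8165, -0.4082).

q_2 = (0.4082, -0.8165, -0.4082)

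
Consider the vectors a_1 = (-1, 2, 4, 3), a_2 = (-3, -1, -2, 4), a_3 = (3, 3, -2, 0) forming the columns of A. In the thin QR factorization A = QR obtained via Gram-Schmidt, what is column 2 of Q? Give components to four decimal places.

a_1 = (-1, 2, 4, 3); ‖a_1‖ = 5.4772, so e_1 = (-0.1826, 0.3651, 0.7303, 0.5477).
e_1·a_2 = (-0.1826)·(-3) + 0.3651·(-1) + 0.7303·(-2) + 0.5477·4 = 0.9129.
u_2 = a_2 − 0.9129·e_1 = (-2.8333, -1.3333, -2.6667, 3.5000).
‖u_2‖ = 5.4006, so e_2 = (-0.5246, -0.2469, -0.4938, 0.6481).

e_2 = (-0.5246, -0.2469, -0.4938, 0.6481)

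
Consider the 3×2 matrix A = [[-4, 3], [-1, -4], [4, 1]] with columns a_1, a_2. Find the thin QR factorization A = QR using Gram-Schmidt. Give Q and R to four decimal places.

e_1 = a_1/‖a_1‖ = (-4, -1, 4)/5.7446 = (-0.6963, -0.1741, 0.6963).
r_{12} = e_1·a_2 = -0.6963.
u_2 = a_2 + 0.6963·e_1 = (2.5152, -4.1212, 1.4848).
‖u_2‖ = 5.0513, so e_2 = (0.4979, -0.8159, 0.2940).

Q = [[-0.6963, 0.4979], [-0.1741, -0.8159], [0.6963, 0.2940]], R = [[5.7446, -0.6963], [0.0000, 5.0513]]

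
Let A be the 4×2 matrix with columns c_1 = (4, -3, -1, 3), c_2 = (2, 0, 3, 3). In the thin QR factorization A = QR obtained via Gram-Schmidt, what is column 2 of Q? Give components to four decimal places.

q_2 = (0.0988, 0.2963, 0.8396, 0.4445)

c_1 = (4, -3, -1, 3); ‖c_1‖ = 5.9161, so q_1 = (0.6761, -0.5071, -0.1690, 0.5071).
q_1·c_2 = 0.6761·2 + (-0.5071)·0 + (-0.1690)·3 + 0.5071·3 = 2.3664.
u_2 = c_2 − 2.3664·q_1 = (0.4000, 1.2000, 3.4000, 1.8000).
‖u_2‖ = 4.0497, so q_2 = (0.0988, 0.2963, 0.8396, 0.4445).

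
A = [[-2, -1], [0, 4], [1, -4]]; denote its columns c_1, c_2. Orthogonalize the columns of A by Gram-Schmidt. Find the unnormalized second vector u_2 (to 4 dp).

e_1 = c_1/‖c_1‖ = (-2, 0, 1)/2.2361 = (-0.8944, 0.0000, 0.4472).
r_{12} = e_1·c_2 = -0.8944.
u_2 = c_2 + 0.8944·e_1 = (-1.8000, 4.0000, -3.6000).

u_2 = (-1.8000, 4.0000, -3.6000)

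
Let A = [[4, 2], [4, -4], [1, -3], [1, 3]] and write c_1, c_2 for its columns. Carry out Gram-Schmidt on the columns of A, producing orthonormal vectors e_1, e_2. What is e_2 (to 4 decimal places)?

e_2 = (0.4894, -0.5090, -0.4600, 0.5383)

c_1 = (4, 4, 1, 1); ‖c_1‖ = 5.8310, so e_1 = (0.6860, 0.6860, 0.1715, 0.1715).
e_1·c_2 = 0.6860·2 + 0.6860·(-4) + 0.1715·(-3) + 0.1715·3 = -1.3720.
u_2 = c_2 + 1.3720·e_1 = (2.9412, -3.0588, -2.7647, 3.2353).
‖u_2‖ = 6.0098, so e_2 = (0.4894, -0.5090, -0.4600, 0.5383).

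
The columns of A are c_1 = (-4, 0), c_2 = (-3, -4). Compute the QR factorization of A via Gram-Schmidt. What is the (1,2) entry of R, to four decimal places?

r_{12} = 3.0000

q_1 = c_1/‖c_1‖ = (-4, 0)/4.0000 = (-1.0000, 0.0000).
r_{12} = q_1·c_2 = 3.0000.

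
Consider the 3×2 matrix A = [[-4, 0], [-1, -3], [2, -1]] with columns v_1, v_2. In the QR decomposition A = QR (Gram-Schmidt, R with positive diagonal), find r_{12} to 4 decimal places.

v_1 = (-4, -1, 2); ‖v_1‖ = 4.5826, so q_1 = (-0.8729, -0.2182, 0.4364).
r_{12} = q_1·v_2 = 0.2182.

r_{12} = 0.2182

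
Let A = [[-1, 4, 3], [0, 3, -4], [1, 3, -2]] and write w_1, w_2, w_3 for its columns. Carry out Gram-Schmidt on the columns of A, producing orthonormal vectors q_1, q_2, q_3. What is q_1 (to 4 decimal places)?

w_1 = (-1, 0, 1); ‖w_1‖ = 1.4142, so q_1 = (-0.7071, 0.0000, 0.7071).

q_1 = (-0.7071, 0.0000, 0.7071)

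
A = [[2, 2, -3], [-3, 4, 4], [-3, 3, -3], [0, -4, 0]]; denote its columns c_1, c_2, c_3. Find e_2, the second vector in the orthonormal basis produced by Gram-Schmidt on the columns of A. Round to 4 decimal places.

c_1 = (2, -3, -3, 0); ‖c_1‖ = 4.6904, so e_1 = (0.4264, -0.6396, -0.6396, 0.0000).
e_1·c_2 = 0.4264·2 + (-0.6396)·4 + (-0.6396)·3 + 0.0000·(-4) = -3.6244.
u_2 = c_2 + 3.6244·e_1 = (3.5455, 1.6818, 0.6818, -4.0000).
‖u_2‖ = 5.6448, so e_2 = (0.6281, 0.2979, 0.1208, -0.7086).

e_2 = (0.6281, 0.2979, 0.1208, -0.7086)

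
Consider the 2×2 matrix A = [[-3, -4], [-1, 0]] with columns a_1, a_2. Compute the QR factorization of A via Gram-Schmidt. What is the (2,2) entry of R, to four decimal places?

r_{22} = 1.2649

a_1 = (-3, -1); ‖a_1‖ = 3.1623, so q_1 = (-0.9487, -0.3162).
q_1·a_2 = (-0.9487)·(-4) + (-0.3162)·0 = 3.7947.
u_2 = a_2 − 3.7947·q_1 = (-0.4000, 1.2000).
r_{22} = ‖u_2‖ = 1.2649.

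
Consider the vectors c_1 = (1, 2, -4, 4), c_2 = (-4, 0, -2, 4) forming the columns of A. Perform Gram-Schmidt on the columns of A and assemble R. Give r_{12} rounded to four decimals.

r_{12} = 3.2880

c_1 = (1, 2, -4, 4); ‖c_1‖ = 6.0828, so q_1 = (0.1644, 0.3288, -0.6576, 0.6576).
r_{12} = q_1·c_2 = 3.2880.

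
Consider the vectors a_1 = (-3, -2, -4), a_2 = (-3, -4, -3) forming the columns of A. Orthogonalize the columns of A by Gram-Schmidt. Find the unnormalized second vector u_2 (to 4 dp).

a_1 = (-3, -2, -4); ‖a_1‖ = 5.3852, so e_1 = (-0.5571, -0.3714, -0.7428).
e_1·a_2 = (-0.5571)·(-3) + (-0.3714)·(-4) + (-0.7428)·(-3) = 5.3852.
u_2 = a_2 − 5.3852·e_1 = (0.0000, -2.0000, 1.0000).

u_2 = (0.0000, -2.0000, 1.0000)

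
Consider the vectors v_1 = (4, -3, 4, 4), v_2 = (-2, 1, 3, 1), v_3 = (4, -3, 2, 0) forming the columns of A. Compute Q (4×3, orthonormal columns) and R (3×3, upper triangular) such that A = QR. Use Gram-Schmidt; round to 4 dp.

v_1 = (4, -3, 4, 4); ‖v_1‖ = 7.5498, so q_1 = (0.5298, -0.3974, 0.5298, 0.5298).
q_1·v_2 = 0.5298·(-2) + (-0.3974)·1 + 0.5298·3 + 0.5298·1 = 0.6623.
u_2 = v_2 − 0.6623·q_1 = (-2.3509, 1.2632, 2.6491, 0.6491).
‖u_2‖ = 3.8159, so q_2 = (-0.6161, 0.3310, 0.6942, 0.1701).
q_1·v_3 = 0.5298·4 + (-0.3974)·(-3) + 0.5298·2 + 0.5298·0 = 4.3710; q_2·v_3 = (-0.6161)·4 + 0.3310·(-3) + 0.6942·2 + 0.1701·0 = -2.0689.
u_3 = v_3 − 4.3710·q_1 + 2.0689·q_2 = (0.4096, -0.5783, 1.1205, -1.9639).
‖u_3‖ = 2.3695, so q_3 = (0.1729, -0.2441, 0.4729, -0.8288).

Q = [[0.5298, -0.6161, 0.1729], [-0.3974, 0.3310, -0.2441], [0.5298, 0.6942, 0.4729], [0.5298, 0.1701, -0.8288]], R = [[7.5498, 0.6623, 4.3710], [0.0000, 3.8159, -2.0689], [0.0000, 0.0000, 2.3695]]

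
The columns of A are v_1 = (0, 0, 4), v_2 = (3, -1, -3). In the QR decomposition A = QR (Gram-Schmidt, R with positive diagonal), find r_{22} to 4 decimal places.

e_1 = v_1/‖v_1‖ = (0, 0, 4)/4.0000 = (0.0000, 0.0000, 1.0000).
r_{12} = e_1·v_2 = -3.0000.
u_2 = v_2 + 3.0000·e_1 = (3.0000, -1.0000, 0.0000).
r_{22} = ‖u_2‖ = 3.1623.

r_{22} = 3.1623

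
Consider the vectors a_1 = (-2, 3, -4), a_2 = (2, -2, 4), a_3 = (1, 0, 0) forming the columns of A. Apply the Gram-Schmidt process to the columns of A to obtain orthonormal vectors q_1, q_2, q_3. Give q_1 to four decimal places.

a_1 = (-2, 3, -4); ‖a_1‖ = 5.3852, so q_1 = (-0.3714, 0.5571, -0.7428).

q_1 = (-0.3714, 0.5571, -0.7428)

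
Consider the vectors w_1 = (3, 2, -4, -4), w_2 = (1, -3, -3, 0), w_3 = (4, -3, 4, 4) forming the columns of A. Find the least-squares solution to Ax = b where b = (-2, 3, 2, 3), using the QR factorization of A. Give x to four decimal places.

e_1 = w_1/‖w_1‖ = (3, 2, -4, -4)/6.7082 = (0.4472, 0.2981, -0.5963, -0.5963).
r_{12} = e_1·w_2 = 1.3416.
u_2 = w_2 − 1.3416·e_1 = (0.4000, -3.4000, -2.2000, 0.8000).
‖u_2‖ = 4.1473, so e_2 = (0.0964, -0.8198, -0.5305, 0.1929).
r_{13} = e_1·w_3 = -3.8759; r_{23} = e_2·w_3 = 1.4950.
u_3 = w_3 + 3.8759·e_1 − 1.4950·e_2 = (5.5891, -0.6189, 2.4819, 1.4005).
‖u_3‖ = 6.3042, so e_3 = (0.8866, -0.0982, 0.3937, 0.2222).
Qᵀb = (-2.9814, -3.1346, -0.6138).
Back-substitute: x_3 = -0.6138/6.3042 = -0.0974.
x_2 = (-3.1346 − 1.4950·(-0.0974))/4.1473 = -0.7207.
x_1 = (-2.9814 − 1.3416·(-0.7207) + 3.8759·(-0.0974))/6.7082 = -0.3566.

x = (-0.3566, -0.7207, -0.0974)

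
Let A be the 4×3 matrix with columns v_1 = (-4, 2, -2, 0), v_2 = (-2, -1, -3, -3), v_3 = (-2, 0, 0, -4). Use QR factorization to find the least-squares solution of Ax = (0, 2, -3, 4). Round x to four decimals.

q_1 = v_1/‖v_1‖ = (-4, 2, -2, 0)/4.8990 = (-0.8165, 0.4082, -0.4082, 0.0000).
r_{12} = q_1·v_2 = 2.4495.
u_2 = v_2 − 2.4495·q_1 = (0.0000, -2.0000, -2.0000, -3.0000).
‖u_2‖ = 4.1231, so q_2 = (0.0000, -0.4851, -0.4851, -0.7276).
r_{13} = q_1·v_3 = 1.6330; r_{23} = q_2·v_3 = 2.9104.
u_3 = v_3 − 1.6330·q_1 − 2.9104·q_2 = (-0.6667, 0.7451, 2.0784, -1.8824).
‖u_3‖ = 2.9770, so q_3 = (-0.2239, 0.2503, 0.6982, -0.6323).
Qᵀb = (2.0412, -2.4254, -4.1231).
Back-substitute: x_3 = -4.1231/2.9770 = -1.3850.
x_2 = (-2.4254 − 2.9104·(-1.3850))/4.1231 = 0.3894.
x_1 = (2.0412 − 2.4495·0.3894 − 1.6330·(-1.3850))/4.8990 = 0.6836.

x = (0.6836, 0.3894, -1.3850)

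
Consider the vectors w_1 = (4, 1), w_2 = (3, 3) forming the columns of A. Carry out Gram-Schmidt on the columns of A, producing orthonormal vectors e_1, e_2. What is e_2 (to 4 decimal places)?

e_1 = w_1/‖w_1‖ = (4, 1)/4.1231 = (0.9701, 0.2425).
r_{12} = e_1·w_2 = 3.6380.
u_2 = w_2 − 3.6380·e_1 = (-0.5294, 2.1176).
‖u_2‖ = 2.1828, so e_2 = (-0.2425, 0.9701).

e_2 = (-0.2425, 0.9701)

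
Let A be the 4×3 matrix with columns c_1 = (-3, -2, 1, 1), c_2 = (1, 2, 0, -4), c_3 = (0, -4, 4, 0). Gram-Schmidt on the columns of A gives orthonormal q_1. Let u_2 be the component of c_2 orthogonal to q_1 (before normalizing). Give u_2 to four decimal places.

u_2 = (-1.2000, 0.5333, 0.7333, -3.2667)

c_1 = (-3, -2, 1, 1); ‖c_1‖ = 3.8730, so q_1 = (-0.7746, -0.5164, 0.2582, 0.2582).
q_1·c_2 = (-0.7746)·1 + (-0.5164)·2 + 0.2582·0 + 0.2582·(-4) = -2.8402.
u_2 = c_2 + 2.8402·q_1 = (-1.2000, 0.5333, 0.7333, -3.2667).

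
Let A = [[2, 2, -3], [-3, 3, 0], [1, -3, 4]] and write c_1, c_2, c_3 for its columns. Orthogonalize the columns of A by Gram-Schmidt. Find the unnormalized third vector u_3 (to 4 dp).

c_1 = (2, -3, 1); ‖c_1‖ = 3.7417, so e_1 = (0.5345, -0.8018, 0.2673).
e_1·c_2 = 0.5345·2 + (-0.8018)·3 + 0.2673·(-3) = -2.1381.
u_2 = c_2 + 2.1381·e_1 = (3.1429, 1.2857, -2.4286).
‖u_2‖ = 4.1748, so e_2 = (0.7528, 0.3080, -0.5817).
e_1·c_3 = 0.5345·(-3) + (-0.8018)·0 + 0.2673·4 = -0.5345; e_2·c_3 = 0.7528·(-3) + 0.3080·0 + (-0.5817)·4 = -4.5854.
u_3 = c_3 + 0.5345·e_1 + 4.5854·e_2 = (0.7377, 0.9836, 1.4754).

u_3 = (0.7377, 0.9836, 1.4754)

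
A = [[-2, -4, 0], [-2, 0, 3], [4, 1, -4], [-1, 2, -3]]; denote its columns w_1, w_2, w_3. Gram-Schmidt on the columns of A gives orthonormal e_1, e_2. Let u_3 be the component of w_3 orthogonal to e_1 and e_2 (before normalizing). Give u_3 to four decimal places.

w_1 = (-2, -2, 4, -1); ‖w_1‖ = 5.0000, so e_1 = (-0.4000, -0.4000, 0.8000, -0.2000).
e_1·w_2 = (-0.4000)·(-4) + (-0.4000)·0 + 0.8000·1 + (-0.2000)·2 = 2.0000.
u_2 = w_2 − 2.0000·e_1 = (-3.2000, 0.8000, -0.6000, 2.4000).
‖u_2‖ = 4.1231, so e_2 = (-0.7761, 0.1940, -0.1455, 0.5821).
e_1·w_3 = (-0.4000)·0 + (-0.4000)·3 + 0.8000·(-4) + (-0.2000)·(-3) = -3.8000; e_2·w_3 = (-0.7761)·0 + 0.1940·3 + (-0.1455)·(-4) + 0.5821·(-3) = -0.5821.
u_3 = w_3 + 3.8000·e_1 + 0.5821·e_2 = (-1.9718, 1.5929, -1.0447, -3.4212).

u_3 = (-1.9718, 1.5929, -1.0447, -3.4212)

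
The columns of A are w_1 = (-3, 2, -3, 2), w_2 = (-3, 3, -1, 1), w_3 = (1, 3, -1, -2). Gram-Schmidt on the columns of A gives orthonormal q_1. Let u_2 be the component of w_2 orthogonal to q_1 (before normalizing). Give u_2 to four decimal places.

w_1 = (-3, 2, -3, 2); ‖w_1‖ = 5.0990, so q_1 = (-0.5883, 0.3922, -0.5883, 0.3922).
q_1·w_2 = (-0.5883)·(-3) + 0.3922·3 + (-0.5883)·(-1) + 0.3922·1 = 3.9223.
u_2 = w_2 − 3.9223·q_1 = (-0.6923, 1.4615, 1.3077, -0.5385).

u_2 = (-0.6923, 1.4615, 1.3077, -0.5385)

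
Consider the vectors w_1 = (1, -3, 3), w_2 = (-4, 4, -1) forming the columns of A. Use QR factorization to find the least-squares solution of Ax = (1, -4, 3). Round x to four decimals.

w_1 = (1, -3, 3); ‖w_1‖ = 4.3589, so e_1 = (0.2294, -0.6882, 0.6882).
e_1·w_2 = 0.2294·(-4) + (-0.6882)·4 + 0.6882·(-1) = -4.3589.
u_2 = w_2 + 4.3589·e_1 = (-3.0000, 1.0000, 2.0000).
‖u_2‖ = 3.7417, so e_2 = (-0.8018, 0.2673, 0.5345).
Qᵀb = (5.0471, -0.2673).
Back-substitute: x_2 = -0.2673/3.7417 = -0.0714.
x_1 = (5.0471 + 4.3589·(-0.0714))/4.3589 = 1.0865.

x = (1.0865, -0.0714)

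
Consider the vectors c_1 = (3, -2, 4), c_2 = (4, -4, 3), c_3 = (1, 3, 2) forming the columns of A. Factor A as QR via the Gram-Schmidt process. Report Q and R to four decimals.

Q = [[0.5571, 0.2891, 0.7785], [-0.3714, -0.7517, 0.5449], [0.7428, -0.5927, -0.3114]], R = [[5.3852, 5.9423, 0.9285], [0.0000, 2.3853, -3.1515], [0.0000, 0.0000, 1.7905]]

e_1 = c_1/‖c_1‖ = (3, -2, 4)/5.3852 = (0.5571, -0.3714, 0.7428).
r_{12} = e_1·c_2 = 5.9423.
u_2 = c_2 − 5.9423·e_1 = (0.6897, -1.7931, -1.4138).
‖u_2‖ = 2.3853, so e_2 = (0.2891, -0.7517, -0.5927).
r_{13} = e_1·c_3 = 0.9285; r_{23} = e_2·c_3 = -3.1515.
u_3 = c_3 − 0.9285·e_1 + 3.1515·e_2 = (1.3939, 0.9758, -0.5576).
‖u_3‖ = 1.7905, so e_3 = (0.7785, 0.5449, -0.3114).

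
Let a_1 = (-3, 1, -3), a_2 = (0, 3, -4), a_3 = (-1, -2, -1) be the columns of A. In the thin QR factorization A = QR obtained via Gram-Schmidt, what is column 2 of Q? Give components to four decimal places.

q_2 = (0.6529, 0.6094, -0.4498)

a_1 = (-3, 1, -3); ‖a_1‖ = 4.3589, so q_1 = (-0.6882, 0.2294, -0.6882).
q_1·a_2 = (-0.6882)·0 + 0.2294·3 + (-0.6882)·(-4) = 3.4412.
u_2 = a_2 − 3.4412·q_1 = (2.3684, 2.2105, -1.6316).
‖u_2‖ = 3.6274, so q_2 = (0.6529, 0.6094, -0.4498).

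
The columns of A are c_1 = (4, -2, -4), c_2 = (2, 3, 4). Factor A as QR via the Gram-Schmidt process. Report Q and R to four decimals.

c_1 = (4, -2, -4); ‖c_1‖ = 6.0000, so e_1 = (0.6667, -0.3333, -0.6667).
e_1·c_2 = 0.6667·2 + (-0.3333)·3 + (-0.6667)·4 = -2.3333.
u_2 = c_2 + 2.3333·e_1 = (3.5556, 2.2222, 2.4444).
‖u_2‖ = 4.8534, so e_2 = (0.7326, 0.4579, 0.5037).

Q = [[0.6667, 0.7326], [-0.3333, 0.4579], [-0.6667, 0.5037]], R = [[6.0000, -2.3333], [0.0000, 4.8534]]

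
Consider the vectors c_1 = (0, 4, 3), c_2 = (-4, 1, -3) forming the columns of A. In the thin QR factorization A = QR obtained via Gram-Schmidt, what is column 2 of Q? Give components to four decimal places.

q_2 = (-0.8000, 0.3600, -0.4800)

c_1 = (0, 4, 3); ‖c_1‖ = 5.0000, so q_1 = (0.0000, 0.8000, 0.6000).
q_1·c_2 = 0.0000·(-4) + 0.8000·1 + 0.6000·(-3) = -1.0000.
u_2 = c_2 + 1.0000·q_1 = (-4.0000, 1.8000, -2.4000).
‖u_2‖ = 5.0000, so q_2 = (-0.8000, 0.3600, -0.4800).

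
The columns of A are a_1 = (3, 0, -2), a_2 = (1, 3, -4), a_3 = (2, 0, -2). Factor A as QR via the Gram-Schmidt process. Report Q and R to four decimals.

Q = [[0.8321, -0.3766, -0.4073], [0.0000, 0.7343, -0.6788], [-0.5547, -0.5648, -0.6110]], R = [[3.6056, 3.0509, 2.7735], [0.0000, 4.0856, 0.3766], [0.0000, 0.0000, 0.4073]]

q_1 = a_1/‖a_1‖ = (3, 0, -2)/3.6056 = (0.8321, 0.0000, -0.5547).
r_{12} = q_1·a_2 = 3.0509.
u_2 = a_2 − 3.0509·q_1 = (-1.5385, 3.0000, -2.3077).
‖u_2‖ = 4.0856, so q_2 = (-0.3766, 0.7343, -0.5648).
r_{13} = q_1·a_3 = 2.7735; r_{23} = q_2·a_3 = 0.3766.
u_3 = a_3 − 2.7735·q_1 − 0.3766·q_2 = (-0.1659, -0.2765, -0.2488).
‖u_3‖ = 0.4073, so q_3 = (-0.4073, -0.6788, -0.6110).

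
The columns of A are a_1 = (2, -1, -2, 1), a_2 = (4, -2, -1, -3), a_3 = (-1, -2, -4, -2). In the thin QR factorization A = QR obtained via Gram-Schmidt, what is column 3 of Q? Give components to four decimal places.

q_3 = (-0.5889, -0.2586, -0.6566, -0.3940)

a_1 = (2, -1, -2, 1); ‖a_1‖ = 3.1623, so q_1 = (0.6325, -0.3162, -0.6325, 0.3162).
q_1·a_2 = 0.6325·4 + (-0.3162)·(-2) + (-0.6325)·(-1) + 0.3162·(-3) = 2.8460.
u_2 = a_2 − 2.8460·q_1 = (2.2000, -1.1000, 0.8000, -3.9000).
‖u_2‖ = 4.6797, so q_2 = (0.4701, -0.2351, 0.1709, -0.8334).
q_1·a_3 = 0.6325·(-1) + (-0.3162)·(-2) + (-0.6325)·(-4) + 0.3162·(-2) = 1.8974; q_2·a_3 = 0.4701·(-1) + (-0.2351)·(-2) + 0.1709·(-4) + (-0.8334)·(-2) = 0.9830.
u_3 = a_3 − 1.8974·q_1 − 0.9830·q_2 = (-2.6621, -1.1689, -2.9680, -1.7808).
‖u_3‖ = 4.5204, so q_3 = (-0.5889, -0.2586, -0.6566, -0.3940).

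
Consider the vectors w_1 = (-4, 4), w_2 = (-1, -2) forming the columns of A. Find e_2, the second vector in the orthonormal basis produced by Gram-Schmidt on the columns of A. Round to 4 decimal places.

w_1 = (-4, 4); ‖w_1‖ = 5.6569, so e_1 = (-0.7071, 0.7071).
e_1·w_2 = (-0.7071)·(-1) + 0.7071·(-2) = -0.7071.
u_2 = w_2 + 0.7071·e_1 = (-1.5000, -1.5000).
‖u_2‖ = 2.1213, so e_2 = (-0.7071, -0.7071).

e_2 = (-0.7071, -0.7071)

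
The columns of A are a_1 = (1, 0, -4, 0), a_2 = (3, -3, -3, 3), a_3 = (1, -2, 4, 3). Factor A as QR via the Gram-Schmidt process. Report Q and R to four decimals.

Q = [[0.2425, 0.4438, 0.1301], [0.0000, -0.6288, 0.7478], [-0.9701, 0.1110, 0.0325], [0.0000, 0.6288, 0.6503]], R = [[4.1231, 3.6380, -3.6380], [0.0000, 4.7712, 4.0315], [0.0000, 0.0000, 0.7153]]

q_1 = a_1/‖a_1‖ = (1, 0, -4, 0)/4.1231 = (0.2425, 0.0000, -0.9701, 0.0000).
r_{12} = q_1·a_2 = 3.6380.
u_2 = a_2 − 3.6380·q_1 = (2.1176, -3.0000, 0.5294, 3.0000).
‖u_2‖ = 4.7712, so q_2 = (0.4438, -0.6288, 0.1110, 0.6288).
r_{13} = q_1·a_3 = -3.6380; r_{23} = q_2·a_3 = 4.0315.
u_3 = a_3 + 3.6380·q_1 − 4.0315·q_2 = (0.0930, 0.5349, 0.0233, 0.4651).
‖u_3‖ = 0.7153, so q_3 = (0.1301, 0.7478, 0.0325, 0.6503).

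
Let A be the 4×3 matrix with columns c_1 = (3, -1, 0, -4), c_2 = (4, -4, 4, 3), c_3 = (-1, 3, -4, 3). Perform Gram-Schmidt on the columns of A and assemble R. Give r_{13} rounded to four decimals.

r_{13} = -3.5301

q_1 = c_1/‖c_1‖ = (3, -1, 0, -4)/5.0990 = (0.5883, -0.1961, 0.0000, -0.7845).
r_{13} = q_1·c_3 = -3.5301.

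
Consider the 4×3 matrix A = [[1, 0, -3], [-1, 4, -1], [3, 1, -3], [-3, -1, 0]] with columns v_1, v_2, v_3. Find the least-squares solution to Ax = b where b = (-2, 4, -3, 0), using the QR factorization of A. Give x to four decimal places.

x = (-0.4762, 1.0424, 0.6873)

v_1 = (1, -1, 3, -3); ‖v_1‖ = 4.4721, so q_1 = (0.2236, -0.2236, 0.6708, -0.6708).
q_1·v_2 = 0.2236·0 + (-0.2236)·4 + 0.6708·1 + (-0.6708)·(-1) = 0.4472.
u_2 = v_2 − 0.4472·q_1 = (-0.1000, 4.1000, 0.7000, -0.7000).
‖u_2‖ = 4.2190, so q_2 = (-0.0237, 0.9718, 0.1659, -0.1659).
q_1·v_3 = 0.2236·(-3) + (-0.2236)·(-1) + 0.6708·(-3) + (-0.6708)·0 = -2.4597; q_2·v_3 = (-0.0237)·(-3) + 0.9718·(-1) + 0.1659·(-3) + (-0.1659)·0 = -1.3984.
u_3 = v_3 + 2.4597·q_1 + 1.3984·q_2 = (-2.4831, -0.1910, -1.1180, -1.8820).
‖u_3‖ = 3.3158, so q_3 = (-0.7489, -0.0576, -0.3372, -0.5676).
Qᵀb = (-3.3541, 3.4368, 2.2789).
Back-substitute: x_3 = 2.2789/3.3158 = 0.6873.
x_2 = (3.4368 + 1.3984·0.6873)/4.2190 = 1.0424.
x_1 = (-3.3541 − 0.4472·1.0424 + 2.4597·0.6873)/4.4721 = -0.4762.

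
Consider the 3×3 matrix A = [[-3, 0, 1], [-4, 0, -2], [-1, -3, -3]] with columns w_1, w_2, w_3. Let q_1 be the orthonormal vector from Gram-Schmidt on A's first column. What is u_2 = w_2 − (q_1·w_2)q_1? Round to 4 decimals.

u_2 = (0.3462, 0.4615, -2.8846)

w_1 = (-3, -4, -1); ‖w_1‖ = 5.0990, so q_1 = (-0.5883, -0.7845, -0.1961).
q_1·w_2 = (-0.5883)·0 + (-0.7845)·0 + (-0.1961)·(-3) = 0.5883.
u_2 = w_2 − 0.5883·q_1 = (0.3462, 0.4615, -2.8846).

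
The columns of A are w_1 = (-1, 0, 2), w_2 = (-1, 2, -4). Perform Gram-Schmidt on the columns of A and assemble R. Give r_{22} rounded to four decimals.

e_1 = w_1/‖w_1‖ = (-1, 0, 2)/2.2361 = (-0.4472, 0.0000, 0.8944).
r_{12} = e_1·w_2 = -3.1305.
u_2 = w_2 + 3.1305·e_1 = (-2.4000, 2.0000, -1.2000).
r_{22} = ‖u_2‖ = 3.3466.

r_{22} = 3.3466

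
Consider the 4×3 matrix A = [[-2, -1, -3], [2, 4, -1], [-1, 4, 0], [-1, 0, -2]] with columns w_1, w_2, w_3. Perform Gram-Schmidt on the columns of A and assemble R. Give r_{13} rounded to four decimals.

w_1 = (-2, 2, -1, -1); ‖w_1‖ = 3.1623, so q_1 = (-0.6325, 0.6325, -0.3162, -0.3162).
r_{13} = q_1·w_3 = 1.8974.

r_{13} = 1.8974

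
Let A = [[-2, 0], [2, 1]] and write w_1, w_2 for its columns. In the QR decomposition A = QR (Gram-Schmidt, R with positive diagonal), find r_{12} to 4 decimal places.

q_1 = w_1/‖w_1‖ = (-2, 2)/2.8284 = (-0.7071, 0.7071).
r_{12} = q_1·w_2 = 0.7071.

r_{12} = 0.7071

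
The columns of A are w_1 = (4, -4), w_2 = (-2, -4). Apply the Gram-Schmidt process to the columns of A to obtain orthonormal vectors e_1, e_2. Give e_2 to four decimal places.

w_1 = (4, -4); ‖w_1‖ = 5.6569, so e_1 = (0.7071, -0.7071).
e_1·w_2 = 0.7071·(-2) + (-0.7071)·(-4) = 1.4142.
u_2 = w_2 − 1.4142·e_1 = (-3.0000, -3.0000).
‖u_2‖ = 4.2426, so e_2 = (-0.7071, -0.7071).

e_2 = (-0.7071, -0.7071)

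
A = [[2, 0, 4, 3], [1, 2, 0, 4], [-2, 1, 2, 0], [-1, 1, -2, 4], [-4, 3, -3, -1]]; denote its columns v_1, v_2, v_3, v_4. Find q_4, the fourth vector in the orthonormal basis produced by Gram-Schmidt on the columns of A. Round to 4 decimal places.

q_4 = (0.1477, -0.1286, 0.1947, 0.9178, -0.2851)

q_1 = v_1/‖v_1‖ = (2, 1, -2, -1, -4)/5.0990 = (0.3922, 0.1961, -0.3922, -0.1961, -0.7845).
r_{12} = q_1·v_2 = -2.5495.
u_2 = v_2 + 2.5495·q_1 = (1.0000, 2.5000, 0.0000, 0.5000, 1.0000).
‖u_2‖ = 2.9155, so q_2 = (0.3430, 0.8575, 0.0000, 0.1715, 0.3430).
r_{13} = q_1·v_3 = 3.5301; r_{23} = q_2·v_3 = 0.0000.
u_3 = v_3 − 3.5301·q_1 − 0.0000·q_2 = (2.6154, -0.6923, 3.3846, -1.3077, -0.2308).
‖u_3‖ = 4.5319, so q_3 = (0.5771, -0.1528, 0.7468, -0.2886, -0.0509).
r_{14} = q_1·v_4 = 1.9612; r_{24} = q_2·v_4 = 4.8020; r_{34} = q_3·v_4 = 0.0170.
u_4 = v_4 − 1.9612·q_1 − 4.8020·q_2 − 0.0170·q_3 = (0.5739, -0.4997, 0.7566, 3.5660, -1.1077).
‖u_4‖ = 3.8852, so q_4 = (0.1477, -0.1286, 0.1947, 0.9178, -0.2851).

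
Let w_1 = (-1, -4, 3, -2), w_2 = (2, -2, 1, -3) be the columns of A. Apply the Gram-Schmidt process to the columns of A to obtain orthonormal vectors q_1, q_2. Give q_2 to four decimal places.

q_2 = (0.7715, 0.0000, -0.1543, -0.6172)

q_1 = w_1/‖w_1‖ = (-1, -4, 3, -2)/5.4772 = (-0.1826, -0.7303, 0.5477, -0.3651).
r_{12} = q_1·w_2 = 2.7386.
u_2 = w_2 − 2.7386·q_1 = (2.5000, 0.0000, -0.5000, -2.0000).
‖u_2‖ = 3.2404, so q_2 = (0.7715, 0.0000, -0.1543, -0.6172).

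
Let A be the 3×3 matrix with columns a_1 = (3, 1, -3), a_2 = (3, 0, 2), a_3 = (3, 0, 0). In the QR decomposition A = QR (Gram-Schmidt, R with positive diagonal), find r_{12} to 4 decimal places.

r_{12} = 0.6882

a_1 = (3, 1, -3); ‖a_1‖ = 4.3589, so e_1 = (0.6882, 0.2294, -0.6882).
r_{12} = e_1·a_2 = 0.6882.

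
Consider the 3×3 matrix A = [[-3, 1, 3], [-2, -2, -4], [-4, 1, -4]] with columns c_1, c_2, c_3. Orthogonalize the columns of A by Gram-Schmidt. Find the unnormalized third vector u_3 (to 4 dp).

u_3 = (3.5152, 0.3515, -2.8121)

c_1 = (-3, -2, -4); ‖c_1‖ = 5.3852, so e_1 = (-0.5571, -0.3714, -0.7428).
e_1·c_2 = (-0.5571)·1 + (-0.3714)·(-2) + (-0.7428)·1 = -0.5571.
u_2 = c_2 + 0.5571·e_1 = (0.6897, -2.2069, 0.5862).
‖u_2‖ = 2.3853, so e_2 = (0.2891, -0.9252, 0.2458).
e_1·c_3 = (-0.5571)·3 + (-0.3714)·(-4) + (-0.7428)·(-4) = 2.7854; e_2·c_3 = 0.2891·3 + (-0.9252)·(-4) + 0.2458·(-4) = 3.5852.
u_3 = c_3 − 2.7854·e_1 − 3.5852·e_2 = (3.5152, 0.3515, -2.8121).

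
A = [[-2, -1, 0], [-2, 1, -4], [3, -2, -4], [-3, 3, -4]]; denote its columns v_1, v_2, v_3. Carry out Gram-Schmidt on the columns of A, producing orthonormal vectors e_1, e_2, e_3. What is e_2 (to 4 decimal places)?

v_1 = (-2, -2, 3, -3); ‖v_1‖ = 5.0990, so e_1 = (-0.3922, -0.3922, 0.5883, -0.5883).
e_1·v_2 = (-0.3922)·(-1) + (-0.3922)·1 + 0.5883·(-2) + (-0.5883)·3 = -2.9417.
u_2 = v_2 + 2.9417·e_1 = (-2.1538, -0.1538, -0.2692, 1.2692).
‖u_2‖ = 2.5192, so e_2 = (-0.8550, -0.0611, -0.1069, 0.5038).

e_2 = (-0.8550, -0.0611, -0.1069, 0.5038)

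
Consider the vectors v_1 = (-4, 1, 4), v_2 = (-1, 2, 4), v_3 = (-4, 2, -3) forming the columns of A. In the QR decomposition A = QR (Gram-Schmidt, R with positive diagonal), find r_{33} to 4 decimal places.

v_1 = (-4, 1, 4); ‖v_1‖ = 5.7446, so e_1 = (-0.6963, 0.1741, 0.6963).
e_1·v_2 = (-0.6963)·(-1) + 0.1741·2 + 0.6963·4 = 3.8297.
u_2 = v_2 − 3.8297·e_1 = (1.6667, 1.3333, 1.3333).
‖u_2‖ = 2.5166, so e_2 = (0.6623, 0.5298, 0.5298).
e_1·v_3 = (-0.6963)·(-4) + 0.1741·2 + 0.6963·(-3) = 1.0445; e_2·v_3 = 0.6623·(-4) + 0.5298·2 + 0.5298·(-3) = -3.1789.
u_3 = v_3 − 1.0445·e_1 + 3.1789·e_2 = (-1.1675, 3.5024, -2.0431).
r_{33} = ‖u_3‖ = 4.2195.

r_{33} = 4.2195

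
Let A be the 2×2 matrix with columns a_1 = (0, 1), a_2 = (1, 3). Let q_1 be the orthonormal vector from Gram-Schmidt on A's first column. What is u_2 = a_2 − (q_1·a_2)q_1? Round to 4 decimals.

u_2 = (1.0000, 0.0000)

a_1 = (0, 1); ‖a_1‖ = 1.0000, so q_1 = (0.0000, 1.0000).
q_1·a_2 = 0.0000·1 + 1.0000·3 = 3.0000.
u_2 = a_2 − 3.0000·q_1 = (1.0000, 0.0000).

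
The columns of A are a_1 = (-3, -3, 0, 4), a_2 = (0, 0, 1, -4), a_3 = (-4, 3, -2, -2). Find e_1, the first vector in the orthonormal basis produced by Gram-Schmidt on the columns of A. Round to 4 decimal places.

e_1 = (-0.5145, -0.5145, 0.0000, 0.6860)

e_1 = a_1/‖a_1‖ = (-3, -3, 0, 4)/5.8310 = (-0.5145, -0.5145, 0.0000, 0.6860).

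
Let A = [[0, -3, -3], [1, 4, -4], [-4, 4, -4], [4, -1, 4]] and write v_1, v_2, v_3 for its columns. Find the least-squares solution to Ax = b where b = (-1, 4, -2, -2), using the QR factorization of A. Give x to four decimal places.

e_1 = v_1/‖v_1‖ = (0, 1, -4, 4)/5.7446 = (0.0000, 0.1741, -0.6963, 0.6963).
r_{12} = e_1·v_2 = -2.7852.
u_2 = v_2 + 2.7852·e_1 = (-3.0000, 4.4848, 2.0606, 0.9394).
‖u_2‖ = 5.8517, so e_2 = (-0.5127, 0.7664, 0.3521, 0.1605).
r_{13} = e_1·v_3 = 4.8742; r_{23} = e_2·v_3 = -2.2941.
u_3 = v_3 − 4.8742·e_1 + 2.2941·e_2 = (-4.1761, -3.0903, 0.2018, 0.9743).
‖u_3‖ = 5.2896, so e_3 = (-0.7895, -0.5842, 0.0381, 0.1842).
Qᵀb = (0.6963, 2.5530, -1.9921).
Back-substitute: x_3 = -1.9921/5.2896 = -0.3766.
x_2 = (2.5530 + 2.2941·(-0.3766))/5.8517 = 0.2886.
x_1 = (0.6963 + 2.7852·0.2886 − 4.8742·(-0.3766))/5.7446 = 0.5807.

x = (0.5807, 0.2886, -0.3766)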